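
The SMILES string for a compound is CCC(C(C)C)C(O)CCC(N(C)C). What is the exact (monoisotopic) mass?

Atom tally by fragment:
  CH3 → C:1 H:3
  CH2 → C:1 H:2
  CH(CH(CH3)2) → C:4 H:8
  CH(OH) → C:1 H:2 O:1
  CH2 → C:1 H:2
  CH2 → C:1 H:2
  CH2N(CH3)2 → C:3 H:8 N:1
Element totals:
  C: 12
  H: 27
  N: 1
  O: 1
Molecular formula: C12H27NO.
  M = 12(12.0) + 27(1.007825) + 14.003074 + 15.994915
    = 144.000000 + 27.211275 + 14.003074 + 15.994915 = 201.209264

201.2093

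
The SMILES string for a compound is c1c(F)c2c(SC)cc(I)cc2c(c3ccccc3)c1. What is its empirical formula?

C17H12FIS

Atom tally by fragment:
  naphthalene ring system core → C:10 H:8
  (− 4 ring H displaced by substituents)
  + F → F:1
  + SCH3 → C:1 H:3 S:1
  + I → I:1
  + C6H5 → C:6 H:5
Element totals:
  C: 17
  H: 12
  F: 1
  I: 1
  S: 1
Molecular formula: C17H12FIS.
gcd of subscripts (17, 1, 12, 1, 1) = 1, so the empirical formula equals the molecular formula.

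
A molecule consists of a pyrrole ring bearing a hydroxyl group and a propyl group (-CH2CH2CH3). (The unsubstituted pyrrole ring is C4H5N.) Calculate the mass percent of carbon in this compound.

67.17%

Atom tally by fragment:
  pyrrole ring core → C:4 H:5 N:1
  (− 2 ring H displaced by substituents)
  + OH → O:1 H:1
  + CH2CH2CH3 → C:3 H:7
Element totals:
  C: 7
  H: 11
  N: 1
  O: 1
Molecular formula: C7H11NO.
Molar mass = 125.171 g/mol.
Mass from C: 7 × 12.011 = 84.077 g/mol.
%C = 84.077 / 125.171 × 100 = 67.17%.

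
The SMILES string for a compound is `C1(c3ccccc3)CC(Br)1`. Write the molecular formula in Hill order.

Atom tally by fragment:
  cyclopropane ring core → C:3 H:6
  (− 2 ring H displaced by substituents)
  + C6H5 → C:6 H:5
  + Br → Br:1
Element totals:
  C: 9
  H: 9
  Br: 1

C9H9Br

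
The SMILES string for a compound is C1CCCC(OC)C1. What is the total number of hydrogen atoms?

14

Atom tally by fragment:
  cyclohexane ring core → C:6 H:12
  (− 1 ring H displaced by substituents)
  + OCH3 → C:1 H:3 O:1
Element totals:
  C: 7
  H: 14
  O: 1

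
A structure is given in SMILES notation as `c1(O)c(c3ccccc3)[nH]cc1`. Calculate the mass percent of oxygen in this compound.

Atom tally by fragment:
  pyrrole ring core → C:4 H:5 N:1
  (− 2 ring H displaced by substituents)
  + OH → O:1 H:1
  + C6H5 → C:6 H:5
Element totals:
  C: 10
  H: 9
  N: 1
  O: 1
Molecular formula: C10H9NO.
Molar mass = 159.188 g/mol.
Mass from O: 1 × 15.999 = 15.999 g/mol.
%O = 15.999 / 159.188 × 100 = 10.05%.

10.05%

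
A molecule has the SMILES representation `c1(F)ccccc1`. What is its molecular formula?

C6H5F

Atom tally by fragment:
  benzene ring core → C:6 H:6
  (− 1 ring H displaced by substituents)
  + F → F:1
Element totals:
  C: 6
  H: 5
  F: 1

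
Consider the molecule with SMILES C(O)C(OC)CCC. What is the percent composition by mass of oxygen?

Atom tally by fragment:
  HOCH2 → C:1 H:3 O:1
  CH(OCH3) → C:2 H:4 O:1
  CH2 → C:1 H:2
  CH2 → C:1 H:2
  CH3 → C:1 H:3
Element totals:
  C: 6
  H: 14
  O: 2
Molecular formula: C6H14O2.
Molar mass = 118.176 g/mol.
Mass from O: 2 × 15.999 = 31.998 g/mol.
%O = 31.998 / 118.176 × 100 = 27.08%.

27.08%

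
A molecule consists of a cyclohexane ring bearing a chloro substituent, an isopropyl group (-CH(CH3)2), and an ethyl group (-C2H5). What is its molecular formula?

C11H21Cl

Atom tally by fragment:
  cyclohexane ring core → C:6 H:12
  (− 3 ring H displaced by substituents)
  + Cl → Cl:1
  + CH(CH3)2 → C:3 H:7
  + C2H5 → C:2 H:5
Element totals:
  C: 11
  H: 21
  Cl: 1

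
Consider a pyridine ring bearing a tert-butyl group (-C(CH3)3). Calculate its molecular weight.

135.21 g/mol

Atom tally by fragment:
  pyridine ring core → C:5 H:5 N:1
  (− 1 ring H displaced by substituents)
  + C(CH3)3 → C:4 H:9
Element totals:
  C: 9
  H: 13
  N: 1
Molecular formula: C9H13N.
  M = 9(12.011) + 13(1.008) + 14.007
    = 108.099 + 13.104 + 14.007 = 135.210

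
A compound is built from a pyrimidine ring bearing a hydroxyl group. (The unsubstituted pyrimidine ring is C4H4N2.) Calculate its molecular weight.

Atom tally by fragment:
  pyrimidine ring core → C:4 H:4 N:2
  (− 1 ring H displaced by substituents)
  + OH → O:1 H:1
Element totals:
  C: 4
  H: 4
  N: 2
  O: 1
Molecular formula: C4H4N2O.
  M = 4(12.011) + 4(1.008) + 2(14.007) + 15.999
    = 48.044 + 4.032 + 28.014 + 15.999 = 96.089

96.09 g/mol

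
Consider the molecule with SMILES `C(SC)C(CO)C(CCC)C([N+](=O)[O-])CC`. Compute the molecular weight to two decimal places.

Atom tally by fragment:
  CH3SCH2 → C:2 H:5 S:1
  CH(CH2OH) → C:2 H:4 O:1
  CH(CH2CH2CH3) → C:4 H:8
  CH(NO2) → C:1 H:1 N:1 O:2
  CH2 → C:1 H:2
  CH3 → C:1 H:3
Element totals:
  C: 11
  H: 23
  N: 1
  O: 3
  S: 1
Molecular formula: C11H23NO3S.
  M = 11(12.011) + 23(1.008) + 14.007 + 3(15.999) + 32.06
    = 132.121 + 23.184 + 14.007 + 47.997 + 32.060 = 249.369

249.37 g/mol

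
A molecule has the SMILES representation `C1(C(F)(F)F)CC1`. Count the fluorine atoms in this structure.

3

Atom tally by fragment:
  cyclopropane ring core → C:3 H:6
  (− 1 ring H displaced by substituents)
  + CF3 → C:1 F:3
Element totals:
  C: 4
  H: 5
  F: 3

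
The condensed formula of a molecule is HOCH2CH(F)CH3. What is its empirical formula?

C3H7FO

Atom tally by fragment:
  HOCH2 → C:1 H:3 O:1
  CH(F) → C:1 H:1 F:1
  CH3 → C:1 H:3
Element totals:
  C: 3
  H: 7
  F: 1
  O: 1
Molecular formula: C3H7FO.
gcd of subscripts (3, 1, 7, 1) = 1, so the empirical formula equals the molecular formula.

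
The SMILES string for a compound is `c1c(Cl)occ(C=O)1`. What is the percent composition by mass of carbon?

46.01%

Atom tally by fragment:
  furan ring core → C:4 H:4 O:1
  (− 2 ring H displaced by substituents)
  + Cl → Cl:1
  + CHO → C:1 H:1 O:1
Element totals:
  C: 5
  H: 3
  Cl: 1
  O: 2
Molecular formula: C5H3ClO2.
Molar mass = 130.527 g/mol.
Mass from C: 5 × 12.011 = 60.055 g/mol.
%C = 60.055 / 130.527 × 100 = 46.01%.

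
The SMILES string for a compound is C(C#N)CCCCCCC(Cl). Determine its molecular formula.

C9H16ClN

Atom tally by fragment:
  NCCH2 → C:2 H:2 N:1
  CH2 → C:1 H:2
  CH2 → C:1 H:2
  CH2 → C:1 H:2
  CH2 → C:1 H:2
  CH2 → C:1 H:2
  CH2 → C:1 H:2
  CH2Cl → C:1 H:2 Cl:1
Element totals:
  C: 9
  H: 16
  Cl: 1
  N: 1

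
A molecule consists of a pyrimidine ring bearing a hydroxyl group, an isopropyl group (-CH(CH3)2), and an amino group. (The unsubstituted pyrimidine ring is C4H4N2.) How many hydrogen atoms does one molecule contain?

11

Atom tally by fragment:
  pyrimidine ring core → C:4 H:4 N:2
  (− 3 ring H displaced by substituents)
  + OH → O:1 H:1
  + CH(CH3)2 → C:3 H:7
  + NH2 → N:1 H:2
Element totals:
  C: 7
  H: 11
  N: 3
  O: 1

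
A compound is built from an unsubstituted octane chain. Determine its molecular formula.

C8H18

Atom tally by fragment:
  CH3 → C:1 H:3
  CH2 → C:1 H:2
  CH2 → C:1 H:2
  CH2 → C:1 H:2
  CH2 → C:1 H:2
  CH2 → C:1 H:2
  CH2 → C:1 H:2
  CH3 → C:1 H:3
Element totals:
  C: 8
  H: 18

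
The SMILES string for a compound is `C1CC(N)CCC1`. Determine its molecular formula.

C6H13N

Atom tally by fragment:
  cyclohexane ring core → C:6 H:12
  (− 1 ring H displaced by substituents)
  + NH2 → N:1 H:2
Element totals:
  C: 6
  H: 13
  N: 1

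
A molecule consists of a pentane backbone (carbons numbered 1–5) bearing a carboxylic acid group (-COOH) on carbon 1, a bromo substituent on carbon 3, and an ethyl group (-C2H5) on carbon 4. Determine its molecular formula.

Atom tally by fragment:
  HOOCCH2 → C:2 H:3 O:2
  CH2 → C:1 H:2
  CH(Br) → C:1 H:1 Br:1
  CH(C2H5) → C:3 H:6
  CH3 → C:1 H:3
Element totals:
  C: 8
  H: 15
  Br: 1
  O: 2

C8H15BrO2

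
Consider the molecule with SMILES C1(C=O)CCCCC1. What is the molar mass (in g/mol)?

Atom tally by fragment:
  cyclohexane ring core → C:6 H:12
  (− 1 ring H displaced by substituents)
  + CHO → C:1 H:1 O:1
Element totals:
  C: 7
  H: 12
  O: 1
Molecular formula: C7H12O.
  M = 7(12.011) + 12(1.008) + 15.999
    = 84.077 + 12.096 + 15.999 = 112.172

112.17 g/mol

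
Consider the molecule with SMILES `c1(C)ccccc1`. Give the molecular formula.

C7H8

Atom tally by fragment:
  benzene ring core → C:6 H:6
  (− 1 ring H displaced by substituents)
  + CH3 → C:1 H:3
Element totals:
  C: 7
  H: 8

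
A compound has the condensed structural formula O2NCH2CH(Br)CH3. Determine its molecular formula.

C3H6BrNO2

Element totals:
  C: 3
  H: 6
  Br: 1
  N: 1
  O: 2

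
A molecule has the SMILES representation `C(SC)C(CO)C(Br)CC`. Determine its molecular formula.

C7H15BrOS

Atom tally by fragment:
  CH3SCH2 → C:2 H:5 S:1
  CH(CH2OH) → C:2 H:4 O:1
  CH(Br) → C:1 H:1 Br:1
  CH2 → C:1 H:2
  CH3 → C:1 H:3
Element totals:
  C: 7
  H: 15
  Br: 1
  O: 1
  S: 1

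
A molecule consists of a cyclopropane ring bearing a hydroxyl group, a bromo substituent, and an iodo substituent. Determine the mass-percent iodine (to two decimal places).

48.28%

Atom tally by fragment:
  cyclopropane ring core → C:3 H:6
  (− 3 ring H displaced by substituents)
  + OH → O:1 H:1
  + Br → Br:1
  + I → I:1
Element totals:
  C: 3
  H: 4
  Br: 1
  I: 1
  O: 1
Molecular formula: C3H4BrIO.
Molar mass = 262.872 g/mol.
Mass from I: 1 × 126.904 = 126.904 g/mol.
%I = 126.904 / 262.872 × 100 = 48.28%.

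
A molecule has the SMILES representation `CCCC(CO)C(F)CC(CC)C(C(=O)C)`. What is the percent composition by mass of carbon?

Atom tally by fragment:
  CH3 → C:1 H:3
  CH2 → C:1 H:2
  CH2 → C:1 H:2
  CH(CH2OH) → C:2 H:4 O:1
  CH(F) → C:1 H:1 F:1
  CH2 → C:1 H:2
  CH(C2H5) → C:3 H:6
  CH2COCH3 → C:3 H:5 O:1
Element totals:
  C: 13
  H: 25
  F: 1
  O: 2
Molecular formula: C13H25FO2.
Molar mass = 232.339 g/mol.
Mass from C: 13 × 12.011 = 156.143 g/mol.
%C = 156.143 / 232.339 × 100 = 67.20%.

67.20%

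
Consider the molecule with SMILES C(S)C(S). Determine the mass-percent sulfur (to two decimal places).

68.08%

Atom tally by fragment:
  HSCH2 → C:1 H:3 S:1
  CH2SH → C:1 H:3 S:1
Element totals:
  C: 2
  H: 6
  S: 2
Molecular formula: C2H6S2.
Molar mass = 94.190 g/mol.
Mass from S: 2 × 32.06 = 64.120 g/mol.
%S = 64.120 / 94.190 × 100 = 68.08%.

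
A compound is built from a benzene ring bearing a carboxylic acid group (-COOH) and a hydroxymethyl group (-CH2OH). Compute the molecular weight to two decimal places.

Atom tally by fragment:
  benzene ring core → C:6 H:6
  (− 2 ring H displaced by substituents)
  + COOH → C:1 H:1 O:2
  + CH2OH → C:1 H:3 O:1
Element totals:
  C: 8
  H: 8
  O: 3
Molecular formula: C8H8O3.
  M = 8(12.011) + 8(1.008) + 3(15.999)
    = 96.088 + 8.064 + 47.997 = 152.149

152.15 g/mol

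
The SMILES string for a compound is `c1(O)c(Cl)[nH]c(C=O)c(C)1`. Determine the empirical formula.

Atom tally by fragment:
  pyrrole ring core → C:4 H:5 N:1
  (− 4 ring H displaced by substituents)
  + OH → O:1 H:1
  + Cl → Cl:1
  + CHO → C:1 H:1 O:1
  + CH3 → C:1 H:3
Element totals:
  C: 6
  H: 6
  Cl: 1
  N: 1
  O: 2
Molecular formula: C6H6ClNO2.
gcd of subscripts (6, 1, 6, 1, 2) = 1, so the empirical formula equals the molecular formula.

C6H6ClNO2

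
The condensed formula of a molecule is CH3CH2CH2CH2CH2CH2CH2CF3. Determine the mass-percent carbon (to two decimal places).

Element totals:
  C: 8
  H: 15
  F: 3
Molecular formula: C8H15F3.
Molar mass = 168.202 g/mol.
Mass from C: 8 × 12.011 = 96.088 g/mol.
%C = 96.088 / 168.202 × 100 = 57.13%.

57.13%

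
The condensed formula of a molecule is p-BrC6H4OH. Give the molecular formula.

Element totals:
  C: 6
  H: 5
  Br: 1
  O: 1

C6H5BrO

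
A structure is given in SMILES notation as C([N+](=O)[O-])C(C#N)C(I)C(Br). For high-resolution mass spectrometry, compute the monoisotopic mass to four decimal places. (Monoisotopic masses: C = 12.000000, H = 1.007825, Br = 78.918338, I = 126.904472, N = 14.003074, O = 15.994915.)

331.8657

Atom tally by fragment:
  O2NCH2 → C:1 H:2 N:1 O:2
  CH(CN) → C:2 H:1 N:1
  CH(I) → C:1 H:1 I:1
  CH2Br → C:1 H:2 Br:1
Element totals:
  C: 5
  H: 6
  Br: 1
  I: 1
  N: 2
  O: 2
Molecular formula: C5H6BrIN2O2.
  M = 5(12.0) + 6(1.007825) + 78.918338 + 126.904472 + 2(14.003074) + 2(15.994915)
    = 60.000000 + 6.046950 + 78.918338 + 126.904472 + 28.006148 + 31.989830 = 331.865738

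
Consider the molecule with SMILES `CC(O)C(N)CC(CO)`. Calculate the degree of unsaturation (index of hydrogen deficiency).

Atom tally by fragment:
  CH3 → C:1 H:3
  CH(OH) → C:1 H:2 O:1
  CH(NH2) → C:1 H:3 N:1
  CH2 → C:1 H:2
  CH2CH2OH → C:2 H:5 O:1
Element totals:
  C: 6
  H: 15
  N: 1
  O: 2
Molecular formula: C6H15NO2.
DoU = (2C + 2 + N − H − X) / 2 = (2·6 + 2 + 1 − 15 − 0) / 2 = 0.

0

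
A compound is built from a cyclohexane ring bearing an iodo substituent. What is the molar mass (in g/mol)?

210.06 g/mol

Atom tally by fragment:
  cyclohexane ring core → C:6 H:12
  (− 1 ring H displaced by substituents)
  + I → I:1
Element totals:
  C: 6
  H: 11
  I: 1
Molecular formula: C6H11I.
  M = 6(12.011) + 11(1.008) + 126.904
    = 72.066 + 11.088 + 126.904 = 210.058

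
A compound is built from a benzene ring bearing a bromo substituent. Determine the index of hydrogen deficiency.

Atom tally by fragment:
  benzene ring core → C:6 H:6
  (− 1 ring H displaced by substituents)
  + Br → Br:1
Element totals:
  C: 6
  H: 5
  Br: 1
Molecular formula: C6H5Br.
DoU = (2C + 2 + N − H − X) / 2 = (2·6 + 2 + 0 − 5 − 1) / 2 = 4.

4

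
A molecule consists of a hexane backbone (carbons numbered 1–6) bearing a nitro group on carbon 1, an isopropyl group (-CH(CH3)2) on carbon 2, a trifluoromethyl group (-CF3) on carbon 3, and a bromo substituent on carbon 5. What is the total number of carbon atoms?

Atom tally by fragment:
  O2NCH2 → C:1 H:2 N:1 O:2
  CH(CH(CH3)2) → C:4 H:8
  CH(CF3) → C:2 H:1 F:3
  CH2 → C:1 H:2
  CH(Br) → C:1 H:1 Br:1
  CH3 → C:1 H:3
Element totals:
  C: 10
  H: 17
  Br: 1
  F: 3
  N: 1
  O: 2

10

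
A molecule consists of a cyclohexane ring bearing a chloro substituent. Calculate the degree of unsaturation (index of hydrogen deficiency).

1

Atom tally by fragment:
  cyclohexane ring core → C:6 H:12
  (− 1 ring H displaced by substituents)
  + Cl → Cl:1
Element totals:
  C: 6
  H: 11
  Cl: 1
Molecular formula: C6H11Cl.
DoU = (2C + 2 + N − H − X) / 2 = (2·6 + 2 + 0 − 11 − 1) / 2 = 1.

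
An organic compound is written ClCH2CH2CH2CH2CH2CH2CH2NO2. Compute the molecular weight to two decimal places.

Element totals:
  C: 7
  H: 14
  Cl: 1
  N: 1
  O: 2
Molecular formula: C7H14ClNO2.
  M = 7(12.011) + 14(1.008) + 35.45 + 14.007 + 2(15.999)
    = 84.077 + 14.112 + 35.450 + 14.007 + 31.998 = 179.644

179.64 g/mol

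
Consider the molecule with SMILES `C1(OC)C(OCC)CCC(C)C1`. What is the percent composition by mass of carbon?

Atom tally by fragment:
  cyclohexane ring core → C:6 H:12
  (− 3 ring H displaced by substituents)
  + OCH3 → C:1 H:3 O:1
  + OC2H5 → C:2 H:5 O:1
  + CH3 → C:1 H:3
Element totals:
  C: 10
  H: 20
  O: 2
Molecular formula: C10H20O2.
Molar mass = 172.268 g/mol.
Mass from C: 10 × 12.011 = 120.110 g/mol.
%C = 120.110 / 172.268 × 100 = 69.72%.

69.72%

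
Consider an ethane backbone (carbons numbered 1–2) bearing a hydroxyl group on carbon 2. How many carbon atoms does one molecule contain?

2

Atom tally by fragment:
  CH3 → C:1 H:3
  CH2OH → C:1 H:3 O:1
Element totals:
  C: 2
  H: 6
  O: 1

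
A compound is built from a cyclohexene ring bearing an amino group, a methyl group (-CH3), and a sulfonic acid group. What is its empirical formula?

C7H13NO3S

Atom tally by fragment:
  cyclohexene ring core → C:6 H:10
  (− 3 ring H displaced by substituents)
  + NH2 → N:1 H:2
  + CH3 → C:1 H:3
  + SO3H → S:1 O:3 H:1
Element totals:
  C: 7
  H: 13
  N: 1
  O: 3
  S: 1
Molecular formula: C7H13NO3S.
gcd of subscripts (7, 13, 1, 3, 1) = 1, so the empirical formula equals the molecular formula.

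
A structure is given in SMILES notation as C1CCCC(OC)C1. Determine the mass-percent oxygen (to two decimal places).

Atom tally by fragment:
  cyclohexane ring core → C:6 H:12
  (− 1 ring H displaced by substituents)
  + OCH3 → C:1 H:3 O:1
Element totals:
  C: 7
  H: 14
  O: 1
Molecular formula: C7H14O.
Molar mass = 114.188 g/mol.
Mass from O: 1 × 15.999 = 15.999 g/mol.
%O = 15.999 / 114.188 × 100 = 14.01%.

14.01%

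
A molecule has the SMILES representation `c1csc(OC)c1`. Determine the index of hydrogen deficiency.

3

Atom tally by fragment:
  thiophene ring core → C:4 H:4 S:1
  (− 1 ring H displaced by substituents)
  + OCH3 → C:1 H:3 O:1
Element totals:
  C: 5
  H: 6
  O: 1
  S: 1
Molecular formula: C5H6OS.
DoU = (2C + 2 + N − H − X) / 2 = (2·5 + 2 + 0 − 6 − 0) / 2 = 3.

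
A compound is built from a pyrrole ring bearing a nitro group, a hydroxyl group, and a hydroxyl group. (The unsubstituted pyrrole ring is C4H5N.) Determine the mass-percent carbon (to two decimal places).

Atom tally by fragment:
  pyrrole ring core → C:4 H:5 N:1
  (− 3 ring H displaced by substituents)
  + NO2 → N:1 O:2
  + OH → O:1 H:1
  + OH → O:1 H:1
Element totals:
  C: 4
  H: 4
  N: 2
  O: 4
Molecular formula: C4H4N2O4.
Molar mass = 144.086 g/mol.
Mass from C: 4 × 12.011 = 48.044 g/mol.
%C = 48.044 / 144.086 × 100 = 33.34%.

33.34%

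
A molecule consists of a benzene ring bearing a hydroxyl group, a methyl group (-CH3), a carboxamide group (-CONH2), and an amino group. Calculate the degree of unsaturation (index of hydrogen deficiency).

5

Atom tally by fragment:
  benzene ring core → C:6 H:6
  (− 4 ring H displaced by substituents)
  + OH → O:1 H:1
  + CH3 → C:1 H:3
  + CONH2 → C:1 H:2 O:1 N:1
  + NH2 → N:1 H:2
Element totals:
  C: 8
  H: 10
  N: 2
  O: 2
Molecular formula: C8H10N2O2.
DoU = (2C + 2 + N − H − X) / 2 = (2·8 + 2 + 2 − 10 − 0) / 2 = 5.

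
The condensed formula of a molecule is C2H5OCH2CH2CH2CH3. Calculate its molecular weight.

102.18 g/mol

Atom tally by fragment:
  C2H5OCH2 → C:3 H:7 O:1
  CH2 → C:1 H:2
  CH2 → C:1 H:2
  CH3 → C:1 H:3
Element totals:
  C: 6
  H: 14
  O: 1
Molecular formula: C6H14O.
  M = 6(12.011) + 14(1.008) + 15.999
    = 72.066 + 14.112 + 15.999 = 102.177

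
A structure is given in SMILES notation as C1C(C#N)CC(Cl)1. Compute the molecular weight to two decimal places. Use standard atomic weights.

Atom tally by fragment:
  cyclobutane ring core → C:4 H:8
  (− 2 ring H displaced by substituents)
  + CN → C:1 N:1
  + Cl → Cl:1
Element totals:
  C: 5
  H: 6
  Cl: 1
  N: 1
Molecular formula: C5H6ClN.
  M = 5(12.011) + 6(1.008) + 35.45 + 14.007
    = 60.055 + 6.048 + 35.450 + 14.007 = 115.560

115.56 g/mol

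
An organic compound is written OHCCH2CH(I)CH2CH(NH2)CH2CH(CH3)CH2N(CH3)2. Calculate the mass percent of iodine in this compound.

Atom tally by fragment:
  OHCCH2 → C:2 H:3 O:1
  CH(I) → C:1 H:1 I:1
  CH2 → C:1 H:2
  CH(NH2) → C:1 H:3 N:1
  CH2 → C:1 H:2
  CH(CH3) → C:2 H:4
  CH2N(CH3)2 → C:3 H:8 N:1
Element totals:
  C: 11
  H: 23
  I: 1
  N: 2
  O: 1
Molecular formula: C11H23IN2O.
Molar mass = 326.222 g/mol.
Mass from I: 1 × 126.904 = 126.904 g/mol.
%I = 126.904 / 326.222 × 100 = 38.90%.

38.90%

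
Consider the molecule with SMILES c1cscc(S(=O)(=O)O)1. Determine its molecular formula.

Atom tally by fragment:
  thiophene ring core → C:4 H:4 S:1
  (− 1 ring H displaced by substituents)
  + SO3H → S:1 O:3 H:1
Element totals:
  C: 4
  H: 4
  O: 3
  S: 2

C4H4O3S2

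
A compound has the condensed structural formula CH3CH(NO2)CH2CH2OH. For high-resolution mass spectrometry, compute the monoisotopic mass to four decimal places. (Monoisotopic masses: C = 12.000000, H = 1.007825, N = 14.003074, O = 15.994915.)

119.0582

Element totals:
  C: 4
  H: 9
  N: 1
  O: 3
Molecular formula: C4H9NO3.
  M = 4(12.0) + 9(1.007825) + 14.003074 + 3(15.994915)
    = 48.000000 + 9.070425 + 14.003074 + 47.984745 = 119.058244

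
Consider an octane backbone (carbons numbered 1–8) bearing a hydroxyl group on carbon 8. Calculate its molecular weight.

130.23 g/mol

Atom tally by fragment:
  CH3 → C:1 H:3
  CH2 → C:1 H:2
  CH2 → C:1 H:2
  CH2 → C:1 H:2
  CH2 → C:1 H:2
  CH2 → C:1 H:2
  CH2 → C:1 H:2
  CH2OH → C:1 H:3 O:1
Element totals:
  C: 8
  H: 18
  O: 1
Molecular formula: C8H18O.
  M = 8(12.011) + 18(1.008) + 15.999
    = 96.088 + 18.144 + 15.999 = 130.231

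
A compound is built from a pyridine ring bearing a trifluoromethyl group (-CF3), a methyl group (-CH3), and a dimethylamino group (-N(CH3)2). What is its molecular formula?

C9H11F3N2

Atom tally by fragment:
  pyridine ring core → C:5 H:5 N:1
  (− 3 ring H displaced by substituents)
  + CF3 → C:1 F:3
  + CH3 → C:1 H:3
  + N(CH3)2 → N:1 C:2 H:6
Element totals:
  C: 9
  H: 11
  F: 3
  N: 2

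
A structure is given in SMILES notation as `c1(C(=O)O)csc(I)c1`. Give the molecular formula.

C5H3IO2S

Atom tally by fragment:
  thiophene ring core → C:4 H:4 S:1
  (− 2 ring H displaced by substituents)
  + COOH → C:1 H:1 O:2
  + I → I:1
Element totals:
  C: 5
  H: 3
  I: 1
  O: 2
  S: 1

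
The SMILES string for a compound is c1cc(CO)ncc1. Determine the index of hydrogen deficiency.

4

Atom tally by fragment:
  pyridine ring core → C:5 H:5 N:1
  (− 1 ring H displaced by substituents)
  + CH2OH → C:1 H:3 O:1
Element totals:
  C: 6
  H: 7
  N: 1
  O: 1
Molecular formula: C6H7NO.
DoU = (2C + 2 + N − H − X) / 2 = (2·6 + 2 + 1 − 7 − 0) / 2 = 4.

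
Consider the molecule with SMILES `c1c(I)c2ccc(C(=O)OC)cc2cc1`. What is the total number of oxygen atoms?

Atom tally by fragment:
  naphthalene ring system core → C:10 H:8
  (− 2 ring H displaced by substituents)
  + I → I:1
  + COOCH3 → C:2 H:3 O:2
Element totals:
  C: 12
  H: 9
  I: 1
  O: 2

2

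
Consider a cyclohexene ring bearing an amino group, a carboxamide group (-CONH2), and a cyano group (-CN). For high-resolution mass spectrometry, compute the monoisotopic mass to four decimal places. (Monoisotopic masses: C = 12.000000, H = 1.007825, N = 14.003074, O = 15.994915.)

Atom tally by fragment:
  cyclohexene ring core → C:6 H:10
  (− 3 ring H displaced by substituents)
  + NH2 → N:1 H:2
  + CONH2 → C:1 H:2 O:1 N:1
  + CN → C:1 N:1
Element totals:
  C: 8
  H: 11
  N: 3
  O: 1
Molecular formula: C8H11N3O.
  M = 8(12.0) + 11(1.007825) + 3(14.003074) + 15.994915
    = 96.000000 + 11.086075 + 42.009222 + 15.994915 = 165.090212

165.0902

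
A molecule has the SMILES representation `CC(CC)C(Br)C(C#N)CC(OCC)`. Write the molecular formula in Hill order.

C11H20BrNO

Atom tally by fragment:
  CH3 → C:1 H:3
  CH(C2H5) → C:3 H:6
  CH(Br) → C:1 H:1 Br:1
  CH(CN) → C:2 H:1 N:1
  CH2 → C:1 H:2
  CH2OC2H5 → C:3 H:7 O:1
Element totals:
  C: 11
  H: 20
  Br: 1
  N: 1
  O: 1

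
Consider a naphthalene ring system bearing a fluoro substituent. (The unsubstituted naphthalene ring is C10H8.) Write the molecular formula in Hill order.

C10H7F

Atom tally by fragment:
  naphthalene ring system core → C:10 H:8
  (− 1 ring H displaced by substituents)
  + F → F:1
Element totals:
  C: 10
  H: 7
  F: 1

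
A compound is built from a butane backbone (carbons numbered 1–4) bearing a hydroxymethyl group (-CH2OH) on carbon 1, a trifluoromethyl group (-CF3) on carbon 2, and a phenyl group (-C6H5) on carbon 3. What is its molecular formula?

Atom tally by fragment:
  HOCH2CH2 → C:2 H:5 O:1
  CH(CF3) → C:2 H:1 F:3
  CH(C6H5) → C:7 H:6
  CH3 → C:1 H:3
Element totals:
  C: 12
  H: 15
  F: 3
  O: 1

C12H15F3O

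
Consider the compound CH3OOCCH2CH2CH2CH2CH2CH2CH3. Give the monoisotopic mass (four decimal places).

158.1307

Element totals:
  C: 9
  H: 18
  O: 2
Molecular formula: C9H18O2.
  M = 9(12.0) + 18(1.007825) + 2(15.994915)
    = 108.000000 + 18.140850 + 31.989830 = 158.130680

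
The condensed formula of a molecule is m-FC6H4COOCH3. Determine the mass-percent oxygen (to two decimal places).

20.76%

Atom tally by fragment:
  benzene ring core → C:6 H:6
  (− 2 ring H displaced by substituents)
  + F → F:1
  + COOCH3 → C:2 H:3 O:2
Element totals:
  C: 8
  H: 7
  F: 1
  O: 2
Molecular formula: C8H7FO2.
Molar mass = 154.140 g/mol.
Mass from O: 2 × 15.999 = 31.998 g/mol.
%O = 31.998 / 154.140 × 100 = 20.76%.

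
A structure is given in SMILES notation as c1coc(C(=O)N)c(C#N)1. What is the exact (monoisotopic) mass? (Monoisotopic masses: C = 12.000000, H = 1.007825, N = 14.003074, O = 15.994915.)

Atom tally by fragment:
  furan ring core → C:4 H:4 O:1
  (− 2 ring H displaced by substituents)
  + CONH2 → C:1 H:2 O:1 N:1
  + CN → C:1 N:1
Element totals:
  C: 6
  H: 4
  N: 2
  O: 2
Molecular formula: C6H4N2O2.
  M = 6(12.0) + 4(1.007825) + 2(14.003074) + 2(15.994915)
    = 72.000000 + 4.031300 + 28.006148 + 31.989830 = 136.027278

136.0273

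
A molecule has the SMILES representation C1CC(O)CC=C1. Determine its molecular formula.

C6H10O

Atom tally by fragment:
  cyclohexene ring core → C:6 H:10
  (− 1 ring H displaced by substituents)
  + OH → O:1 H:1
Element totals:
  C: 6
  H: 10
  O: 1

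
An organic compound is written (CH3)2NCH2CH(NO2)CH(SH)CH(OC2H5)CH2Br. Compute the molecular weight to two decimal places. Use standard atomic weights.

315.23 g/mol

Element totals:
  C: 9
  H: 19
  Br: 1
  N: 2
  O: 3
  S: 1
Molecular formula: C9H19BrN2O3S.
  M = 9(12.011) + 19(1.008) + 79.904 + 2(14.007) + 3(15.999) + 32.06
    = 108.099 + 19.152 + 79.904 + 28.014 + 47.997 + 32.060 = 315.226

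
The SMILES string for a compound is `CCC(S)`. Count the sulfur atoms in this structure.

1

Atom tally by fragment:
  CH3 → C:1 H:3
  CH2 → C:1 H:2
  CH2SH → C:1 H:3 S:1
Element totals:
  C: 3
  H: 8
  S: 1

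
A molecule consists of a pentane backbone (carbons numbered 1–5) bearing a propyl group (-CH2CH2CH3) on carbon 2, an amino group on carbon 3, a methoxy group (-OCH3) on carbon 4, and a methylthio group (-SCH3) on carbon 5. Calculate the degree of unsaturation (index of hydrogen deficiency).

Atom tally by fragment:
  CH3 → C:1 H:3
  CH(CH2CH2CH3) → C:4 H:8
  CH(NH2) → C:1 H:3 N:1
  CH(OCH3) → C:2 H:4 O:1
  CH2SCH3 → C:2 H:5 S:1
Element totals:
  C: 10
  H: 23
  N: 1
  O: 1
  S: 1
Molecular formula: C10H23NOS.
DoU = (2C + 2 + N − H − X) / 2 = (2·10 + 2 + 1 − 23 − 0) / 2 = 0.

0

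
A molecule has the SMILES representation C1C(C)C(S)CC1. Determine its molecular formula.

C6H12S

Atom tally by fragment:
  cyclopentane ring core → C:5 H:10
  (− 2 ring H displaced by substituents)
  + CH3 → C:1 H:3
  + SH → S:1 H:1
Element totals:
  C: 6
  H: 12
  S: 1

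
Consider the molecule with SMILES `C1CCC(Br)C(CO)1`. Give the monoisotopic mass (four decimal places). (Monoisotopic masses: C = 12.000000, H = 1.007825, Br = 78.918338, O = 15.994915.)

Atom tally by fragment:
  cyclopentane ring core → C:5 H:10
  (− 2 ring H displaced by substituents)
  + Br → Br:1
  + CH2OH → C:1 H:3 O:1
Element totals:
  C: 6
  H: 11
  Br: 1
  O: 1
Molecular formula: C6H11BrO.
  M = 6(12.0) + 11(1.007825) + 78.918338 + 15.994915
    = 72.000000 + 11.086075 + 78.918338 + 15.994915 = 177.999328

177.9993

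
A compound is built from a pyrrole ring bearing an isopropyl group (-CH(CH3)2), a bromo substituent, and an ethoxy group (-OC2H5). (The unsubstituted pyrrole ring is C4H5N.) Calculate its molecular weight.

Atom tally by fragment:
  pyrrole ring core → C:4 H:5 N:1
  (− 3 ring H displaced by substituents)
  + CH(CH3)2 → C:3 H:7
  + Br → Br:1
  + OC2H5 → C:2 H:5 O:1
Element totals:
  C: 9
  H: 14
  Br: 1
  N: 1
  O: 1
Molecular formula: C9H14BrNO.
  M = 9(12.011) + 14(1.008) + 79.904 + 14.007 + 15.999
    = 108.099 + 14.112 + 79.904 + 14.007 + 15.999 = 232.121

232.12 g/mol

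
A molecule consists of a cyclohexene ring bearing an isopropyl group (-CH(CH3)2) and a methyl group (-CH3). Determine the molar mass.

Atom tally by fragment:
  cyclohexene ring core → C:6 H:10
  (− 2 ring H displaced by substituents)
  + CH(CH3)2 → C:3 H:7
  + CH3 → C:1 H:3
Element totals:
  C: 10
  H: 18
Molecular formula: C10H18.
  M = 10(12.011) + 18(1.008)
    = 120.110 + 18.144 = 138.254

138.25 g/mol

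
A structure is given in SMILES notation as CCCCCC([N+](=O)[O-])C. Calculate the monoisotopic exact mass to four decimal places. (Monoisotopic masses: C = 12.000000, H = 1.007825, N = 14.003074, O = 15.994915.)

145.1103

Atom tally by fragment:
  CH3 → C:1 H:3
  CH2 → C:1 H:2
  CH2 → C:1 H:2
  CH2 → C:1 H:2
  CH2 → C:1 H:2
  CH(NO2) → C:1 H:1 N:1 O:2
  CH3 → C:1 H:3
Element totals:
  C: 7
  H: 15
  N: 1
  O: 2
Molecular formula: C7H15NO2.
  M = 7(12.0) + 15(1.007825) + 14.003074 + 2(15.994915)
    = 84.000000 + 15.117375 + 14.003074 + 31.989830 = 145.110279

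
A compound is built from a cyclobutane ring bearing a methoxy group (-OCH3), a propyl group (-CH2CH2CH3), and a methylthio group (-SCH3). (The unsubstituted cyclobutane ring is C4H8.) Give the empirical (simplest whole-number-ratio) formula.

C9H18OS

Atom tally by fragment:
  cyclobutane ring core → C:4 H:8
  (− 3 ring H displaced by substituents)
  + OCH3 → C:1 H:3 O:1
  + CH2CH2CH3 → C:3 H:7
  + SCH3 → C:1 H:3 S:1
Element totals:
  C: 9
  H: 18
  O: 1
  S: 1
Molecular formula: C9H18OS.
gcd of subscripts (9, 18, 1, 1) = 1, so the empirical formula equals the molecular formula.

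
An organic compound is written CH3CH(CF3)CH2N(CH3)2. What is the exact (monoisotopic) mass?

Atom tally by fragment:
  CH3 → C:1 H:3
  CH(CF3) → C:2 H:1 F:3
  CH2N(CH3)2 → C:3 H:8 N:1
Element totals:
  C: 6
  H: 12
  F: 3
  N: 1
Molecular formula: C6H12F3N.
  M = 6(12.0) + 12(1.007825) + 3(18.998403) + 14.003074
    = 72.000000 + 12.093900 + 56.995209 + 14.003074 = 155.092183

155.0922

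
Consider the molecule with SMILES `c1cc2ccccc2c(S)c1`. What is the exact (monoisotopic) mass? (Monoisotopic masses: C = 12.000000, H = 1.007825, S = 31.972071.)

Atom tally by fragment:
  naphthalene ring system core → C:10 H:8
  (− 1 ring H displaced by substituents)
  + SH → S:1 H:1
Element totals:
  C: 10
  H: 8
  S: 1
Molecular formula: C10H8S.
  M = 10(12.0) + 8(1.007825) + 31.972071
    = 120.000000 + 8.062600 + 31.972071 = 160.034671

160.0347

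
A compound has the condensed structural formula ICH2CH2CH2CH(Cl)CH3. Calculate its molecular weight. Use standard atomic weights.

232.49 g/mol

Atom tally by fragment:
  ICH2 → C:1 H:2 I:1
  CH2 → C:1 H:2
  CH2 → C:1 H:2
  CH(Cl) → C:1 H:1 Cl:1
  CH3 → C:1 H:3
Element totals:
  C: 5
  H: 10
  Cl: 1
  I: 1
Molecular formula: C5H10ClI.
  M = 5(12.011) + 10(1.008) + 35.45 + 126.904
    = 60.055 + 10.080 + 35.450 + 126.904 = 232.489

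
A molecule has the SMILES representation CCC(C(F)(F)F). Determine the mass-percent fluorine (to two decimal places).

Atom tally by fragment:
  CH3 → C:1 H:3
  CH2 → C:1 H:2
  CH2CF3 → C:2 H:2 F:3
Element totals:
  C: 4
  H: 7
  F: 3
Molecular formula: C4H7F3.
Molar mass = 112.094 g/mol.
Mass from F: 3 × 18.998 = 56.994 g/mol.
%F = 56.994 / 112.094 × 100 = 50.84%.

50.84%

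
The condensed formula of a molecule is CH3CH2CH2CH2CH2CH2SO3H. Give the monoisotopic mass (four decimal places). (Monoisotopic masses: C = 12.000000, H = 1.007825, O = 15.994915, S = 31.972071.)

166.0664

Atom tally by fragment:
  CH3 → C:1 H:3
  CH2 → C:1 H:2
  CH2 → C:1 H:2
  CH2 → C:1 H:2
  CH2 → C:1 H:2
  CH2SO3H → C:1 H:3 S:1 O:3
Element totals:
  C: 6
  H: 14
  O: 3
  S: 1
Molecular formula: C6H14O3S.
  M = 6(12.0) + 14(1.007825) + 3(15.994915) + 31.972071
    = 72.000000 + 14.109550 + 47.984745 + 31.972071 = 166.066366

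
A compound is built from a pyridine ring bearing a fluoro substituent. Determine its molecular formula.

C5H4FN

Atom tally by fragment:
  pyridine ring core → C:5 H:5 N:1
  (− 1 ring H displaced by substituents)
  + F → F:1
Element totals:
  C: 5
  H: 4
  F: 1
  N: 1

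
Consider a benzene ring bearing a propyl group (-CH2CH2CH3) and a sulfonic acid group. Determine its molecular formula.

C9H12O3S

Atom tally by fragment:
  benzene ring core → C:6 H:6
  (− 2 ring H displaced by substituents)
  + CH2CH2CH3 → C:3 H:7
  + SO3H → S:1 O:3 H:1
Element totals:
  C: 9
  H: 12
  O: 3
  S: 1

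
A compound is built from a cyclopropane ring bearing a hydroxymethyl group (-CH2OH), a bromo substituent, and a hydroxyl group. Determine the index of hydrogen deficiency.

1

Atom tally by fragment:
  cyclopropane ring core → C:3 H:6
  (− 3 ring H displaced by substituents)
  + CH2OH → C:1 H:3 O:1
  + Br → Br:1
  + OH → O:1 H:1
Element totals:
  C: 4
  H: 7
  Br: 1
  O: 2
Molecular formula: C4H7BrO2.
DoU = (2C + 2 + N − H − X) / 2 = (2·4 + 2 + 0 − 7 − 1) / 2 = 1.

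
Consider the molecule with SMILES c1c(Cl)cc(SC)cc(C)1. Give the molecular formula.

Atom tally by fragment:
  benzene ring core → C:6 H:6
  (− 3 ring H displaced by substituents)
  + Cl → Cl:1
  + SCH3 → C:1 H:3 S:1
  + CH3 → C:1 H:3
Element totals:
  C: 8
  H: 9
  Cl: 1
  S: 1

C8H9ClS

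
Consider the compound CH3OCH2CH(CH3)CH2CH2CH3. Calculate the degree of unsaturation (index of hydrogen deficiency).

0

Element totals:
  C: 7
  H: 16
  O: 1
Molecular formula: C7H16O.
DoU = (2C + 2 + N − H − X) / 2 = (2·7 + 2 + 0 − 16 − 0) / 2 = 0.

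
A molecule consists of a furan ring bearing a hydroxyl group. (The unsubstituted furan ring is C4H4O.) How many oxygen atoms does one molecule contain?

Atom tally by fragment:
  furan ring core → C:4 H:4 O:1
  (− 1 ring H displaced by substituents)
  + OH → O:1 H:1
Element totals:
  C: 4
  H: 4
  O: 2

2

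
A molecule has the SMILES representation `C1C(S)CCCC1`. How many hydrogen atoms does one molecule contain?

Atom tally by fragment:
  cyclohexane ring core → C:6 H:12
  (− 1 ring H displaced by substituents)
  + SH → S:1 H:1
Element totals:
  C: 6
  H: 12
  S: 1

12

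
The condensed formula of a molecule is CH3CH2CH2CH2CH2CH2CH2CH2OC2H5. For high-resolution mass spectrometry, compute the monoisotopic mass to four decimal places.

158.1671

Atom tally by fragment:
  CH3 → C:1 H:3
  CH2 → C:1 H:2
  CH2 → C:1 H:2
  CH2 → C:1 H:2
  CH2 → C:1 H:2
  CH2 → C:1 H:2
  CH2 → C:1 H:2
  CH2OC2H5 → C:3 H:7 O:1
Element totals:
  C: 10
  H: 22
  O: 1
Molecular formula: C10H22O.
  M = 10(12.0) + 22(1.007825) + 15.994915
    = 120.000000 + 22.172150 + 15.994915 = 158.167065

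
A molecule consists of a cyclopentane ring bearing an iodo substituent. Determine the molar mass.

Atom tally by fragment:
  cyclopentane ring core → C:5 H:10
  (− 1 ring H displaced by substituents)
  + I → I:1
Element totals:
  C: 5
  H: 9
  I: 1
Molecular formula: C5H9I.
  M = 5(12.011) + 9(1.008) + 126.904
    = 60.055 + 9.072 + 126.904 = 196.031

196.03 g/mol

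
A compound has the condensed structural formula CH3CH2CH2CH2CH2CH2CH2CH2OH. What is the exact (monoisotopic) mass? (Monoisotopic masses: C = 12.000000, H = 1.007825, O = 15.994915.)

Atom tally by fragment:
  CH3 → C:1 H:3
  CH2 → C:1 H:2
  CH2 → C:1 H:2
  CH2 → C:1 H:2
  CH2 → C:1 H:2
  CH2 → C:1 H:2
  CH2CH2OH → C:2 H:5 O:1
Element totals:
  C: 8
  H: 18
  O: 1
Molecular formula: C8H18O.
  M = 8(12.0) + 18(1.007825) + 15.994915
    = 96.000000 + 18.140850 + 15.994915 = 130.135765

130.1358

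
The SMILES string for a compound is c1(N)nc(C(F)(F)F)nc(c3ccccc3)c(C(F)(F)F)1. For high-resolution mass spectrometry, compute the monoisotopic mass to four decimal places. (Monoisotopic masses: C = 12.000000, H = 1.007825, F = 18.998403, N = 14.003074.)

Atom tally by fragment:
  pyrimidine ring core → C:4 H:4 N:2
  (− 4 ring H displaced by substituents)
  + NH2 → N:1 H:2
  + CF3 → C:1 F:3
  + C6H5 → C:6 H:5
  + CF3 → C:1 F:3
Element totals:
  C: 12
  H: 7
  F: 6
  N: 3
Molecular formula: C12H7F6N3.
  M = 12(12.0) + 7(1.007825) + 6(18.998403) + 3(14.003074)
    = 144.000000 + 7.054775 + 113.990418 + 42.009222 = 307.054415

307.0544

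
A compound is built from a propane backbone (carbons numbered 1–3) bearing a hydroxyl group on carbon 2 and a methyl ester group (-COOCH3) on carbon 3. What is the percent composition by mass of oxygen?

Atom tally by fragment:
  CH3 → C:1 H:3
  CH(OH) → C:1 H:2 O:1
  CH2COOCH3 → C:3 H:5 O:2
Element totals:
  C: 5
  H: 10
  O: 3
Molecular formula: C5H10O3.
Molar mass = 118.132 g/mol.
Mass from O: 3 × 15.999 = 47.997 g/mol.
%O = 47.997 / 118.132 × 100 = 40.63%.

40.63%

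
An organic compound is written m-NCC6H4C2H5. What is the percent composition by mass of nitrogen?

10.68%

Element totals:
  C: 9
  H: 9
  N: 1
Molecular formula: C9H9N.
Molar mass = 131.178 g/mol.
Mass from N: 1 × 14.007 = 14.007 g/mol.
%N = 14.007 / 131.178 × 100 = 10.68%.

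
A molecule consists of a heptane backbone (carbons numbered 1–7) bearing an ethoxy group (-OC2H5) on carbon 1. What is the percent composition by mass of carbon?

74.93%

Atom tally by fragment:
  C2H5OCH2 → C:3 H:7 O:1
  CH2 → C:1 H:2
  CH2 → C:1 H:2
  CH2 → C:1 H:2
  CH2 → C:1 H:2
  CH2 → C:1 H:2
  CH3 → C:1 H:3
Element totals:
  C: 9
  H: 20
  O: 1
Molecular formula: C9H20O.
Molar mass = 144.258 g/mol.
Mass from C: 9 × 12.011 = 108.099 g/mol.
%C = 108.099 / 144.258 × 100 = 74.93%.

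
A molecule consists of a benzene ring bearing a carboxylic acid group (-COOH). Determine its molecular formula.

C7H6O2

Atom tally by fragment:
  benzene ring core → C:6 H:6
  (− 1 ring H displaced by substituents)
  + COOH → C:1 H:1 O:2
Element totals:
  C: 7
  H: 6
  O: 2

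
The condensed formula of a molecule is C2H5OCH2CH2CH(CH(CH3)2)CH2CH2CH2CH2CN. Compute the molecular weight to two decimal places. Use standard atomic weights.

Atom tally by fragment:
  C2H5OCH2 → C:3 H:7 O:1
  CH2 → C:1 H:2
  CH(CH(CH3)2) → C:4 H:8
  CH2 → C:1 H:2
  CH2 → C:1 H:2
  CH2 → C:1 H:2
  CH2CN → C:2 H:2 N:1
Element totals:
  C: 13
  H: 25
  N: 1
  O: 1
Molecular formula: C13H25NO.
  M = 13(12.011) + 25(1.008) + 14.007 + 15.999
    = 156.143 + 25.200 + 14.007 + 15.999 = 211.349

211.35 g/mol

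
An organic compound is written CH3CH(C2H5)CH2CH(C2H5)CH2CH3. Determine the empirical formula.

C5H11

Atom tally by fragment:
  CH3 → C:1 H:3
  CH(C2H5) → C:3 H:6
  CH2 → C:1 H:2
  CH(C2H5) → C:3 H:6
  CH2 → C:1 H:2
  CH3 → C:1 H:3
Element totals:
  C: 10
  H: 22
Molecular formula: C10H22.
gcd of subscripts = 2; dividing each by 2:
  C: 10/2 = 5
  H: 22/2 = 11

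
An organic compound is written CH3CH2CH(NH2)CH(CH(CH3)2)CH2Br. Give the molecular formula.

C8H18BrN

Atom tally by fragment:
  CH3 → C:1 H:3
  CH2 → C:1 H:2
  CH(NH2) → C:1 H:3 N:1
  CH(CH(CH3)2) → C:4 H:8
  CH2Br → C:1 H:2 Br:1
Element totals:
  C: 8
  H: 18
  Br: 1
  N: 1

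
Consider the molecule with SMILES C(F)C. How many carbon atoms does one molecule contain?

Atom tally by fragment:
  FCH2 → C:1 H:2 F:1
  CH3 → C:1 H:3
Element totals:
  C: 2
  H: 5
  F: 1

2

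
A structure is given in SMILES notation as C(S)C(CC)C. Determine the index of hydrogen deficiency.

Atom tally by fragment:
  HSCH2 → C:1 H:3 S:1
  CH(C2H5) → C:3 H:6
  CH3 → C:1 H:3
Element totals:
  C: 5
  H: 12
  S: 1
Molecular formula: C5H12S.
DoU = (2C + 2 + N − H − X) / 2 = (2·5 + 2 + 0 − 12 − 0) / 2 = 0.

0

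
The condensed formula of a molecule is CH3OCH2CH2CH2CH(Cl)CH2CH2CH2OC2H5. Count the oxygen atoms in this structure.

Atom tally by fragment:
  CH3OCH2 → C:2 H:5 O:1
  CH2 → C:1 H:2
  CH2 → C:1 H:2
  CH(Cl) → C:1 H:1 Cl:1
  CH2 → C:1 H:2
  CH2 → C:1 H:2
  CH2OC2H5 → C:3 H:7 O:1
Element totals:
  C: 10
  H: 21
  Cl: 1
  O: 2

2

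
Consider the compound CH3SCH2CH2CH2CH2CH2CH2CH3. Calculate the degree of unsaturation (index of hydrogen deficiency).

0

Atom tally by fragment:
  CH3SCH2 → C:2 H:5 S:1
  CH2 → C:1 H:2
  CH2 → C:1 H:2
  CH2 → C:1 H:2
  CH2 → C:1 H:2
  CH2 → C:1 H:2
  CH3 → C:1 H:3
Element totals:
  C: 8
  H: 18
  S: 1
Molecular formula: C8H18S.
DoU = (2C + 2 + N − H − X) / 2 = (2·8 + 2 + 0 − 18 − 0) / 2 = 0.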